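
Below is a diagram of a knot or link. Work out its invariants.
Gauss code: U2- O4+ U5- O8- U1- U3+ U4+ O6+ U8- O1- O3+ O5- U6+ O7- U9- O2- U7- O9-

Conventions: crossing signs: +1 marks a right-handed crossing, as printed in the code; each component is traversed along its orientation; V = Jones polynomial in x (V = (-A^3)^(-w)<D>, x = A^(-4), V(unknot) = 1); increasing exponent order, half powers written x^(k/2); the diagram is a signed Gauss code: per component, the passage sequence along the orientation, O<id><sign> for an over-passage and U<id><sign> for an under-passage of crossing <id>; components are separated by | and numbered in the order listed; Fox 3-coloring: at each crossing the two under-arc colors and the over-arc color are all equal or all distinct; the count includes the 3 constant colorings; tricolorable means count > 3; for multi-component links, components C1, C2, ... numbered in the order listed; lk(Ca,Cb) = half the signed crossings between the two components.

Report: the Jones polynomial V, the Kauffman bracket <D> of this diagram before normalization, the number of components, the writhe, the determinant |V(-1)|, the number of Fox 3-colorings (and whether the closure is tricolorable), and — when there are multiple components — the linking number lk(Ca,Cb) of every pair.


V = -x^-6 + 2x^-5 - 2x^-4 + 3x^-3 - 3x^-2 + 2x^-1 - 1 + x
<D> = -A^-13 + A^-9 - 2A^-5 + 3A^-1 - 3A^3 + 2A^7 - 2A^11 + A^15 (w = -3)
1 component over 9 crossings, w = -3
9 Fox colorings among 3^9, |V(-1)| = 15: tricolorable
why: |V(-1)| = 15: so tricolorable, since 3 divides 15


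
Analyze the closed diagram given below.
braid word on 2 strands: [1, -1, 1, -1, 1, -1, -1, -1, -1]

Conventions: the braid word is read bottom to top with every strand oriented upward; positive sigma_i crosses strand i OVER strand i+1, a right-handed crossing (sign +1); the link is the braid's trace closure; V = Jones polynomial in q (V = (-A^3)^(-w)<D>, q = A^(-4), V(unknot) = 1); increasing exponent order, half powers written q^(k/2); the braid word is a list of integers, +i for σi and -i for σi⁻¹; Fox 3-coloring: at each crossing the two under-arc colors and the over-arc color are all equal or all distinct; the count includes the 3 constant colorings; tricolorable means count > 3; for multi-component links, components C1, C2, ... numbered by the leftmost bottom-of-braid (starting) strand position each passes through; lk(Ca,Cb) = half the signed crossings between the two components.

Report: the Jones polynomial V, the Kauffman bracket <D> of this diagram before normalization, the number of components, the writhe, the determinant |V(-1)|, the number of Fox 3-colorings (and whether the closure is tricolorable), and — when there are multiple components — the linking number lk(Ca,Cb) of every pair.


V = -q^-4 + q^-3 + q^-1
<D> = -A^-5 - A^3 + A^7 (w = -3)
1 component over 9 crossings, w = -3
9 Fox colorings among 3^9, |V(-1)| = 3: tricolorable
why: V spans 3 powers of q: at least 3 crossings in any diagram


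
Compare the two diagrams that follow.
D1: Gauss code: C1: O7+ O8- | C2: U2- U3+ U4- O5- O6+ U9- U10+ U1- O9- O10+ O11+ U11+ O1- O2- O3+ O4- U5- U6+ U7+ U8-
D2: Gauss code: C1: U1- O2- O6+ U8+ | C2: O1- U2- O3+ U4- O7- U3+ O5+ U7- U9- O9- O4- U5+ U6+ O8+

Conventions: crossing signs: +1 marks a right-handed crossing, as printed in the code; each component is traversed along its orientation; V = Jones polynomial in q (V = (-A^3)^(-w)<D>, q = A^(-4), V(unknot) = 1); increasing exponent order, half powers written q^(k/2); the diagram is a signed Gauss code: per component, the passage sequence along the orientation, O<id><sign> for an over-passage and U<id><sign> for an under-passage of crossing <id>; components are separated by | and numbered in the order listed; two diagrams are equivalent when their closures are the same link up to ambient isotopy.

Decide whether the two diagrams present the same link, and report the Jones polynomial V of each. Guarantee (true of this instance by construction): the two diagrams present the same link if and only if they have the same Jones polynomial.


equivalent: no
D1 (bracket A^-5 + A^-1; 11 crossings at w = -1): V = -q^(-1/2) - q^(1/2)
V(D2) = -q^(-5/2) - q^(5/2)  (w -1, c 9, <D> = A^-13 + A^7)
key observation: 2 values of V(q) split the 2 diagrams


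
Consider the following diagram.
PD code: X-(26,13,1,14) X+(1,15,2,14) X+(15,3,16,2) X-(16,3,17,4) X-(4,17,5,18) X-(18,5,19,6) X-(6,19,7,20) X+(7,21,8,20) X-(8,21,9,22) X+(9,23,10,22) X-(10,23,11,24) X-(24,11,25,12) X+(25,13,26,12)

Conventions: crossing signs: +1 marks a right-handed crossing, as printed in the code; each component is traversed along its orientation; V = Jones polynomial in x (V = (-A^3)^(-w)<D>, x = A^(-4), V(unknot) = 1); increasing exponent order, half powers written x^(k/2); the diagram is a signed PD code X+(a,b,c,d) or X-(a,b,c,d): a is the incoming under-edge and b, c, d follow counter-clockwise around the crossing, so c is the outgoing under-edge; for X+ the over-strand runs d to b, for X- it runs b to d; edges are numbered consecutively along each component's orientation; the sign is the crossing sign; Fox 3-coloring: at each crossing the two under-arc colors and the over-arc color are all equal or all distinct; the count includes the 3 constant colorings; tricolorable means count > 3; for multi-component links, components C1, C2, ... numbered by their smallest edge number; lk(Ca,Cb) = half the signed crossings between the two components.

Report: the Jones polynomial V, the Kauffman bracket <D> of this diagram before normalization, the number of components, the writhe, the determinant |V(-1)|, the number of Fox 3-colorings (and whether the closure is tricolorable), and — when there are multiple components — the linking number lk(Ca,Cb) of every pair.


V = -x^-4 + x^-3 + x^-1
<D> = -A^-5 - A^3 + A^7 (w = -3)
1 component over 13 crossings, w = -3
9 Fox colorings among 3^13, |V(-1)| = 3: tricolorable
why: det 3 = |V(-1)|; divisible by 3, so tricolorable


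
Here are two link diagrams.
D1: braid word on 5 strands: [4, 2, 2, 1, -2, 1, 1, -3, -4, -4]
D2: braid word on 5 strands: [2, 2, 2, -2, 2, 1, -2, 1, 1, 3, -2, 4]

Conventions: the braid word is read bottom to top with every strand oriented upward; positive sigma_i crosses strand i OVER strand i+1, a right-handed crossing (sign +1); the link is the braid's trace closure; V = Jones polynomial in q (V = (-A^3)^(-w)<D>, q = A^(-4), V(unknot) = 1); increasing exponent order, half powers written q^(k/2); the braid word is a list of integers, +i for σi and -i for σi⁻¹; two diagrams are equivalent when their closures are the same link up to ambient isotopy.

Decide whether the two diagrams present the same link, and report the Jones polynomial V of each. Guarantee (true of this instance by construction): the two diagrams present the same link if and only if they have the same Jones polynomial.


equivalent: yes
D1 (bracket -A^-18 + A^-14 - A^-10 + 2A^-6 - A^-2 + A^2; 10 crossings at w = +2): V = q - q^2 + 2q^3 - q^4 + q^5 - q^6
V(D2) = q - q^2 + 2q^3 - q^4 + q^5 - q^6  [12 crossings, <D> = -A^-6 + A^-2 - A^2 + 2A^6 - A^10 + A^14, w = +6]
observation: from 10 to 12 crossings by R-moves: one link, two diagrams


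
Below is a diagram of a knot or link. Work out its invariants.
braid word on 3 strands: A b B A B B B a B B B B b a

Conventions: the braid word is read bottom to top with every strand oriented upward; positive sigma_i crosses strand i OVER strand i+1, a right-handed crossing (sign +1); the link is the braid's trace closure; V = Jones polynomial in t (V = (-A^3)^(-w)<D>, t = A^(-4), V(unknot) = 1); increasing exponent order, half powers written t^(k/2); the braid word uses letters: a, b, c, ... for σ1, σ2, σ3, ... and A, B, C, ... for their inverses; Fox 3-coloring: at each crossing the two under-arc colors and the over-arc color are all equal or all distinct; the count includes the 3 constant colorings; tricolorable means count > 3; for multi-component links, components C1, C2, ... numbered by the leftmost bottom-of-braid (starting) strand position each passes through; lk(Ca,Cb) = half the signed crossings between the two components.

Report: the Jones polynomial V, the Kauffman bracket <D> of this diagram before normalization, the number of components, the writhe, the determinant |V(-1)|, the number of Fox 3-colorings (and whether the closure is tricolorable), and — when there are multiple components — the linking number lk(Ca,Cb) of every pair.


V(t) = t^-8 - 2t^-7 + t^-6 - 2t^-5 + 2t^-4 + t^-2
bracket: A^-10 + 2A^-2 - 2A^2 + A^6 - 2A^10 + A^14, w = -6
1 component, writhe -6, over 14 crossings
det 9, colorings 27 of 3^14 — tricolorable
observation: det 9 = |V(-1)|; divisible by 3, so tricolorable


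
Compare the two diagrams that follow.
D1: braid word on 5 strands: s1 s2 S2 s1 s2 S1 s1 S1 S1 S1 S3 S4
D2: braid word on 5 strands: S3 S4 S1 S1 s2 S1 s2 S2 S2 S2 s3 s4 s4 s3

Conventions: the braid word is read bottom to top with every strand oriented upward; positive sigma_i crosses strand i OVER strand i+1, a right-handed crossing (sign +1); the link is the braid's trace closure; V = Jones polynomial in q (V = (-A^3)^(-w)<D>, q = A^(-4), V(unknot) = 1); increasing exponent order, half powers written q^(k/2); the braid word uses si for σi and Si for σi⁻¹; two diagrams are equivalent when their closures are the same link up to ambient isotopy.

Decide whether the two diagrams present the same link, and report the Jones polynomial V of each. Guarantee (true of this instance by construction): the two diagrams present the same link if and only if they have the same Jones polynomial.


equivalent: no
V(D1) = 1  (w -2, c 12, <D> = A^-6)
D2 (bracket A^-2 - A^2 + 2A^6 - A^10 + A^14 - A^18; 14 crossings at w = -2): V = -q^-6 + q^-5 - q^-4 + 2q^-3 - q^-2 + q^-1
why: V(q) takes 2 values over 2 diagrams, fixing the grouping


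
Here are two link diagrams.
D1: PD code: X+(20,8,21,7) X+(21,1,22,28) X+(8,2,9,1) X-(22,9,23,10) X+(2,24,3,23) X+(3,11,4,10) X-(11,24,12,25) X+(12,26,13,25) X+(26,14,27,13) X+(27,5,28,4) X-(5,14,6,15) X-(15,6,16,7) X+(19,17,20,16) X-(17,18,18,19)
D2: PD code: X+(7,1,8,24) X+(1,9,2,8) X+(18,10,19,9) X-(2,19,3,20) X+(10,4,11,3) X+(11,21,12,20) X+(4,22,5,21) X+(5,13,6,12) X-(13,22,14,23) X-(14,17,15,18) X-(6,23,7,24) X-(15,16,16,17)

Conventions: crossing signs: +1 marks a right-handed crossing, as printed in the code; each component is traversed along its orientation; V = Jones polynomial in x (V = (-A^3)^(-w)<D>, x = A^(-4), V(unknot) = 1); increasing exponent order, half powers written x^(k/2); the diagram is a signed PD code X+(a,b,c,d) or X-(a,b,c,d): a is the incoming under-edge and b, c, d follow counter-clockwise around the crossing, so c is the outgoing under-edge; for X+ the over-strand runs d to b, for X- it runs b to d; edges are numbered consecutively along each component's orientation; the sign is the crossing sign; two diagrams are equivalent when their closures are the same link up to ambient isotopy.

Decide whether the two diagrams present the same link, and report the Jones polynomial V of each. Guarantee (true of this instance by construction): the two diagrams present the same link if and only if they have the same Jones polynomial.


equivalent: yes
D1 (bracket -A^-12 + A^-8 - A^-4 + 2 - A^4 + A^8; 14 crossings at w = +4): V = x - x^2 + 2x^3 - x^4 + x^5 - x^6
D2 (bracket -A^-18 + A^-14 - A^-10 + 2A^-6 - A^-2 + A^2; 12 crossings at w = +2): V = x - x^2 + 2x^3 - x^4 + x^5 - x^6
key observation: from 14 to 12 crossings by R-moves: one link, two diagrams


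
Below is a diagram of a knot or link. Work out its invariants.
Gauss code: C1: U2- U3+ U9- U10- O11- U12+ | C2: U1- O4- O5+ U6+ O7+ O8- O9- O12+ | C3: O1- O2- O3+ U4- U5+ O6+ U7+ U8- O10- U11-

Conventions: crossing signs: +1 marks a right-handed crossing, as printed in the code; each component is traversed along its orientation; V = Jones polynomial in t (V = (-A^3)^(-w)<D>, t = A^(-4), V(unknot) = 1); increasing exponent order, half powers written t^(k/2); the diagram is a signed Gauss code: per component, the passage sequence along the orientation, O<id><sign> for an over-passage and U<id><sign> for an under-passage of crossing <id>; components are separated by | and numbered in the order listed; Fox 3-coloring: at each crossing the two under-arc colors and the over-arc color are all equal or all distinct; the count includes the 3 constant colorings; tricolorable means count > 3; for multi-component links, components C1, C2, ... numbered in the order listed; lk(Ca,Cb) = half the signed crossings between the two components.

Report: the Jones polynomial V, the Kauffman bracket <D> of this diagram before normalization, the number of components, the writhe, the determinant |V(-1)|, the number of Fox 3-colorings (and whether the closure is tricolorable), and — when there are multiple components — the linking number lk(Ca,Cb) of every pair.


V = t^-3 + t^-2 + t^-1 + 1
<D> = A^-6 + A^-2 + A^2 + A^6 (w = -2)
3 components over 12 crossings, w = -2
lk(C1,C2): 0
lk(C1,C3) = -1
linking number lk(C2,C3) = 0
9 Fox colorings among 3^12, |V(-1)| = 0: tricolorable
why: w = -2 (over 12 crossings) is diagram-only; (-A^3)^(2) removes it from V


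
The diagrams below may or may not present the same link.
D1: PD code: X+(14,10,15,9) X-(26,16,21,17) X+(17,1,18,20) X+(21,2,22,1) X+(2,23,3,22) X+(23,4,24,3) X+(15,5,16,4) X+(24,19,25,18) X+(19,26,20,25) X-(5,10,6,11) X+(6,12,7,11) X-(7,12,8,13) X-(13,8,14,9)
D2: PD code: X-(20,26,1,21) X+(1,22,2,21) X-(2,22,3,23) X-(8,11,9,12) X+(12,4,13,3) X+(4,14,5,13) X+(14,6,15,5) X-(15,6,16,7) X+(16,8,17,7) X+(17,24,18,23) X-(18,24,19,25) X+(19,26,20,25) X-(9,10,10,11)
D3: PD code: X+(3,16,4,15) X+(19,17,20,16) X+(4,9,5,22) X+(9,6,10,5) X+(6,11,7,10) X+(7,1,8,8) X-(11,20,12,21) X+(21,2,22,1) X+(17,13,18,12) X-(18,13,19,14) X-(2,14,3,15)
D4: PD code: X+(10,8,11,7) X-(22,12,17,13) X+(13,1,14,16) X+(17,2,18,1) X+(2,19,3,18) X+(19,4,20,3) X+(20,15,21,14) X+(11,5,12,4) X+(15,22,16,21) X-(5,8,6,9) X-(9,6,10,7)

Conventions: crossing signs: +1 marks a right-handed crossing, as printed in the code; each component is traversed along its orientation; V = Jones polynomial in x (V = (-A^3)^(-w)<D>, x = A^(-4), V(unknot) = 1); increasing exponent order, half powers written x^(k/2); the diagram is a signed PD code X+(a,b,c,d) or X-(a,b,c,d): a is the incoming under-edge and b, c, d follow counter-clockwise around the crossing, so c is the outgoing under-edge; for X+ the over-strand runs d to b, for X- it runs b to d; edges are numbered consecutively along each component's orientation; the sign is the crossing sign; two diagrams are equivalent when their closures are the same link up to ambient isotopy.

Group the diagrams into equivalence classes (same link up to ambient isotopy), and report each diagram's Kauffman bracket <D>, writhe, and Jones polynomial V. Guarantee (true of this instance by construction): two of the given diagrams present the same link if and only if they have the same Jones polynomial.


equivalence classes: {D1, D4} | {D2} | {D3}
D1 (bracket A^-15 - 2A^-11 + 2A^-7 - 2A^-3 + 3A - A^5 + A^9; 13 crossings at w = +5): V = -x^(3/2) + x^(5/2) - 3x^(7/2) + 2x^(9/2) - 2x^(11/2) + 2x^(13/2) - x^(15/2)
V(D2) = -x^(1/2) - x^(3/2) - x^(5/2) + x^(9/2)  [13 crossings, <D> = -A^-15 + A^-7 + A^-3 + A, w = +1]
V(D3) = -x^(3/2) - x^(7/2) + x^(9/2) - x^(11/2)  [11 crossings, <D> = A^-7 - A^-3 + A + A^9, w = +5]
V(D4) = -x^(3/2) + x^(5/2) - 3x^(7/2) + 2x^(9/2) - 2x^(11/2) + 2x^(13/2) - x^(15/2)  (w +5, c 11, <D> = A^-15 - 2A^-11 + 2A^-7 - 2A^-3 + 3A - A^5 + A^9)
key observation: comparing 4 Jones polynomials yields 3 groups


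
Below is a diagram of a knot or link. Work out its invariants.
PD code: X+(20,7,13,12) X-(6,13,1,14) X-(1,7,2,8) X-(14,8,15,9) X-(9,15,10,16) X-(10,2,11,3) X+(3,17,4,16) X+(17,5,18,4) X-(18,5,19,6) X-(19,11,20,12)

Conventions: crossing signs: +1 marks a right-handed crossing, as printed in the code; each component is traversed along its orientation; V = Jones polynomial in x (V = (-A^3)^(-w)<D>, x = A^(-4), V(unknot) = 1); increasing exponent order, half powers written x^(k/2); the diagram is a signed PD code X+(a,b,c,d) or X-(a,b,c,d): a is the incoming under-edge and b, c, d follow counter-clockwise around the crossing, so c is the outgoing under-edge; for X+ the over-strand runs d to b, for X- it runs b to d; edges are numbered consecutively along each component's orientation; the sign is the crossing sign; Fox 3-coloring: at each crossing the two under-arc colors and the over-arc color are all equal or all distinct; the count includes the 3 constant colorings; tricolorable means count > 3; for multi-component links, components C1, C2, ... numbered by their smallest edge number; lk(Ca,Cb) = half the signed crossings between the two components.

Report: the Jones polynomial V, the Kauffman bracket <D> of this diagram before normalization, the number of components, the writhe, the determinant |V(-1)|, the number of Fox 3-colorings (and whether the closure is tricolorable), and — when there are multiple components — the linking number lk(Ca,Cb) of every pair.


V(x) = x^-5 + 2x^-3 + x^-1
bracket: A^-8 + 2 + A^8, w = -4
3 components, writhe -4, over 10 crossings
lk(C1,C2) = -1
linking number lk(C1,C3) = 0
lk(C2,C3): -1
det 4, colorings 3 of 3^10 — not tricolorable
observation: summing lk over 3 pairs gives -2


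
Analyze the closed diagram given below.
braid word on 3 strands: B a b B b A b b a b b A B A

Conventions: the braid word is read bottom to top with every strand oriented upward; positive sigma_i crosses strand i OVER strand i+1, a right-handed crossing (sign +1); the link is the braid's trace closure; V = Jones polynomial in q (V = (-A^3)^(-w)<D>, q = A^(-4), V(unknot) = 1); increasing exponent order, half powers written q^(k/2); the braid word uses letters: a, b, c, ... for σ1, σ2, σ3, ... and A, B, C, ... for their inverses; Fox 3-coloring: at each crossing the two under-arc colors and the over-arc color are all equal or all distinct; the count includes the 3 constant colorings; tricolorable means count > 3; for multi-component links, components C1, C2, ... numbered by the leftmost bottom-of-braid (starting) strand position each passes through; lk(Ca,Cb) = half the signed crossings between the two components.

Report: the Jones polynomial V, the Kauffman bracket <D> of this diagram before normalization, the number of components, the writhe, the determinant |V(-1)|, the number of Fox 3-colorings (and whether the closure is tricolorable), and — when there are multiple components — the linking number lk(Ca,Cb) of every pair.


Jones polynomial: V(q) = 2 + q^2 + q^4
<D> = A^-10 + A^-2 + 2A^6; writhe +2
components 3, writhe +2 (14 crossings)
linking number lk(C1,C2) = +1
lk(C1,C3): +1
lk(C2,C3) = -1
3-colorings: 3 of 3^14, det 4 — not tricolorable
note: the span of V is 4, within the link bound 14 + 3 - 1


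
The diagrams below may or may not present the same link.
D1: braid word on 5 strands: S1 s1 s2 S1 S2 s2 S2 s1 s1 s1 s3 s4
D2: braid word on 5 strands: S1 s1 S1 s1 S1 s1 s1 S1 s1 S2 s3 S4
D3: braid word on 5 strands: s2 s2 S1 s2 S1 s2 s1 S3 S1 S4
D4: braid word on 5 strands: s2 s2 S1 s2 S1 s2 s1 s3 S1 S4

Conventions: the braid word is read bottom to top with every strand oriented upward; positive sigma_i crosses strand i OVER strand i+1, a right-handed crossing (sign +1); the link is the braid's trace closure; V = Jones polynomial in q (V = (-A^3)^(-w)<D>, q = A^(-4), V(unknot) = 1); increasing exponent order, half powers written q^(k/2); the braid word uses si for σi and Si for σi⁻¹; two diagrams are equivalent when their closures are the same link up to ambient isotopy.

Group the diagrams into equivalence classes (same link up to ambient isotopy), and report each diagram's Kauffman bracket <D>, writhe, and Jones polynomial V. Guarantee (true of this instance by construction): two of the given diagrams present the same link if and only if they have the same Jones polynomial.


classes: {D1} | {D2} | {D3, D4}
V(D1) = q + q^3 - q^4  [12 crossings, <D> = -A^-4 + 1 + A^8, w = +4]
V(D2) = 1  (w 0, c 12, <D> = 1)
D3 (bracket A^-20 - 2A^-16 + 2A^-12 - 2A^-8 + 2A^-4 - 1 + A^4; 10 crossings at w = 0): V = q^-1 - 1 + 2q - 2q^2 + 2q^3 - 2q^4 + q^5
V(D4) = q^-1 - 1 + 2q - 2q^2 + 2q^3 - 2q^4 + q^5  [10 crossings, <D> = A^-14 - 2A^-10 + 2A^-6 - 2A^-2 + 2A^2 - A^6 + A^10, w = +2]
note: 3 values of V(q) split the 4 diagrams


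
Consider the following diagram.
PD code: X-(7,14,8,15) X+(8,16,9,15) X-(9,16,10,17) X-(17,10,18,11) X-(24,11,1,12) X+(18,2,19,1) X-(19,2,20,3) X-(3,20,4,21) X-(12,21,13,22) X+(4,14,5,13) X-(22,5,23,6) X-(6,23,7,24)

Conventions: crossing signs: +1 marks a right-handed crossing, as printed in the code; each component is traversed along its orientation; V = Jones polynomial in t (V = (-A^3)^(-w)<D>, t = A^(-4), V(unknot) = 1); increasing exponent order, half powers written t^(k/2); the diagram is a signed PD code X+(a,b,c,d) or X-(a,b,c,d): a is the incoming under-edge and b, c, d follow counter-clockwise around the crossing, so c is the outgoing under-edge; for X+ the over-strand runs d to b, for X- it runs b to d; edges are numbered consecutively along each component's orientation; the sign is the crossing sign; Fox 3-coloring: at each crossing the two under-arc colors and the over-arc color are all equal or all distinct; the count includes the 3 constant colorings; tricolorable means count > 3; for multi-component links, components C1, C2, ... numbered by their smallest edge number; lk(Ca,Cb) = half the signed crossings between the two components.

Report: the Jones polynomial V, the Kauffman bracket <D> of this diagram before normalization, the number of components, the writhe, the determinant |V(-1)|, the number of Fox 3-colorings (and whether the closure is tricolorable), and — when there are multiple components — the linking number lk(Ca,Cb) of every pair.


V = t^-8 - 2t^-7 + t^-6 - 2t^-5 + 2t^-4 + t^-2
<D> = A^-10 + 2A^-2 - 2A^2 + A^6 - 2A^10 + A^14 (w = -6)
1 component over 12 crossings, w = -6
27 Fox colorings among 3^12, |V(-1)| = 9: tricolorable
why: |V(-1)| = 9: so tricolorable, since 3 divides 9


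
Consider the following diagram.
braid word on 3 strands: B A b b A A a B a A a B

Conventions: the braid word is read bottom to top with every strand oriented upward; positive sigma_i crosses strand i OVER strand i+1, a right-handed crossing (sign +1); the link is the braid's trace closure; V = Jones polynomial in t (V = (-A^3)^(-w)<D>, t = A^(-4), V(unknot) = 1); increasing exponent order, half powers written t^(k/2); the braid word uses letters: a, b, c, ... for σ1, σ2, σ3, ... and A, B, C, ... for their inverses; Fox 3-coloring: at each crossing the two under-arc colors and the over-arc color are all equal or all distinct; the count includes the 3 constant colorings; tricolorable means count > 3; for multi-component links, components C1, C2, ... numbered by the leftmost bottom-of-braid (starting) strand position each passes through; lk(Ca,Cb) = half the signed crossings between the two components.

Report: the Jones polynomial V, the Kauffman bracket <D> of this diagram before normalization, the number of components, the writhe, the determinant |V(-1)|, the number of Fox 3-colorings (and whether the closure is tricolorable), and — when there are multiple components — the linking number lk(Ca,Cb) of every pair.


Jones polynomial: V(t) = -t^-5 + t^-4 - t^-3 + 2t^-2 - t^-1 + 2 - t
<D> = -A^-10 + 2A^-6 - A^-2 + 2A^2 - A^6 + A^10 - A^14; writhe -2
components 1, writhe -2 (12 crossings)
3-colorings: 9 of 3^12, det 9 — tricolorable
note: w = -2 shifts under R1 moves; the (-A^3)^(2) factor cancels that in V


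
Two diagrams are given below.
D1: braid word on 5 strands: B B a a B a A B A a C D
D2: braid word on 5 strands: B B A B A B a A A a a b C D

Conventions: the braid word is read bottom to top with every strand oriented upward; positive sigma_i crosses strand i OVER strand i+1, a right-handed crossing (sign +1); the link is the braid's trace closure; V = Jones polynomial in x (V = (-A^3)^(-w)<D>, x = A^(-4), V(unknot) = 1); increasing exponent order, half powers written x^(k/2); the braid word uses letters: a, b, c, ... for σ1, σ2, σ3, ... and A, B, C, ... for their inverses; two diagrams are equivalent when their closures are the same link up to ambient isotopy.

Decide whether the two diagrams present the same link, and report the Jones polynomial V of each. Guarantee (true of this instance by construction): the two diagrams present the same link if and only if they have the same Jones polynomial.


equivalent: no
D1 (bracket A^-16 + 2A^-8 - A^-4 + 2 - A^4 + A^8; 12 crossings at w = -4): V = x^-5 - x^-4 + 2x^-3 - x^-2 + 2x^-1 + x
V(D2) = x^-5 + 2x^-3 + x^-1  (w -6, c 14, <D> = A^-14 + 2A^-6 + A^2)
key observation: comparing 2 Jones polynomials yields 2 groups


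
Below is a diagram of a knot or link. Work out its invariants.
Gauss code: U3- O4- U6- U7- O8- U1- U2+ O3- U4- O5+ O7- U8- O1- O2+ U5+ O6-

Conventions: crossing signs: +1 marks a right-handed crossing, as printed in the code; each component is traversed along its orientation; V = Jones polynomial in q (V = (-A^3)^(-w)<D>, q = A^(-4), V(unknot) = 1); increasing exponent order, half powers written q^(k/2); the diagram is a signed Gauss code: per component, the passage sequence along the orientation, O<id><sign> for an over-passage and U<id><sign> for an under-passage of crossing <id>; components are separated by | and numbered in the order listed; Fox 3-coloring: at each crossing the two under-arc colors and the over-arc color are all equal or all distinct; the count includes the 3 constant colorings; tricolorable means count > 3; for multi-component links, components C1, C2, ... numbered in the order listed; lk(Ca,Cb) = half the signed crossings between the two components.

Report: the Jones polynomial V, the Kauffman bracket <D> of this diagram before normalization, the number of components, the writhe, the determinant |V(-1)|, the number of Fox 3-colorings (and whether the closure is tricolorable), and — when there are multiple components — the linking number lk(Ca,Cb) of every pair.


Jones polynomial: V(q) = -q^-6 + q^-5 - q^-4 + 2q^-3 - q^-2 + q^-1
<D> = A^-8 - A^-4 + 2 - A^4 + A^8 - A^12; writhe -4
components 1, writhe -4 (8 crossings)
3-colorings: 3 of 3^8, det 7 — not tricolorable
note: V spans 5 powers of q: at least 5 crossings in any diagram


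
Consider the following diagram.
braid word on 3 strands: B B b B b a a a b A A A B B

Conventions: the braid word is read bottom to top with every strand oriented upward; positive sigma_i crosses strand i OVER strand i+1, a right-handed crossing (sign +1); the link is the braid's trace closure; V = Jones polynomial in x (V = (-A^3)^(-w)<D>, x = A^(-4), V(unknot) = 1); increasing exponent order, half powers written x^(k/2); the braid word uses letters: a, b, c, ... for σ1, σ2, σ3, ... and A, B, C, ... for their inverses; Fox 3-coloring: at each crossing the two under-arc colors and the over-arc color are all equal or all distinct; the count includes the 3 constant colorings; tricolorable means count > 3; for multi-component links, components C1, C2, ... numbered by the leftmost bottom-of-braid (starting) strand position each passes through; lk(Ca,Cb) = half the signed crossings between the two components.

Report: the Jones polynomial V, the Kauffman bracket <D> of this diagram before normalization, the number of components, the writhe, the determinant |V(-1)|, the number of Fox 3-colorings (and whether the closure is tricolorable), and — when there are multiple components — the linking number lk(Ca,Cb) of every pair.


Jones polynomial: V(x) = -x^-6 + 2x^-5 - 4x^-4 + 5x^-3 - 4x^-2 + 5x^-1 - 3 + 2x - x^2
<D> = -A^-14 + 2A^-10 - 3A^-6 + 5A^-2 - 4A^2 + 5A^6 - 4A^10 + 2A^14 - A^18; writhe -2
components 1, writhe -2 (14 crossings)
3-colorings: 9 of 3^14, det 27 — tricolorable
note: the word shrinks to σ2⁻¹ σ1 σ1 σ1 σ2 σ1⁻¹ σ1⁻¹ σ1⁻¹ σ2⁻¹ σ2⁻¹ after cancelling


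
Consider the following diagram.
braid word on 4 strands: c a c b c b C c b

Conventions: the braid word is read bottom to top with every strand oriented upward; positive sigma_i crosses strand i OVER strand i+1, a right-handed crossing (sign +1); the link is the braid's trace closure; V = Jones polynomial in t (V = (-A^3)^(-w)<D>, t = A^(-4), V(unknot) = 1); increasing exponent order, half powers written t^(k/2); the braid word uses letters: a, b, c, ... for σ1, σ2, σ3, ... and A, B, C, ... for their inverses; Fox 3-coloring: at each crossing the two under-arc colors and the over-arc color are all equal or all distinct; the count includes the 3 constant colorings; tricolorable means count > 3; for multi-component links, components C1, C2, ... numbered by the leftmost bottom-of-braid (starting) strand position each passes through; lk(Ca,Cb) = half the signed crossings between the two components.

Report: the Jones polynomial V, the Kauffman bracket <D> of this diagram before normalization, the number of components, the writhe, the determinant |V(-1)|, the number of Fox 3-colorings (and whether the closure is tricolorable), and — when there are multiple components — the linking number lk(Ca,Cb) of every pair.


V(t) = t^2 + t^4 - t^5 + t^6 - t^7
bracket: A^-7 - A^-3 + A - A^5 - A^13, w = +7
1 component, writhe +7, over 9 crossings
det 5, colorings 3 of 3^9 — not tricolorable
observation: the span of V is 5, forcing >= 5 crossings in any diagram


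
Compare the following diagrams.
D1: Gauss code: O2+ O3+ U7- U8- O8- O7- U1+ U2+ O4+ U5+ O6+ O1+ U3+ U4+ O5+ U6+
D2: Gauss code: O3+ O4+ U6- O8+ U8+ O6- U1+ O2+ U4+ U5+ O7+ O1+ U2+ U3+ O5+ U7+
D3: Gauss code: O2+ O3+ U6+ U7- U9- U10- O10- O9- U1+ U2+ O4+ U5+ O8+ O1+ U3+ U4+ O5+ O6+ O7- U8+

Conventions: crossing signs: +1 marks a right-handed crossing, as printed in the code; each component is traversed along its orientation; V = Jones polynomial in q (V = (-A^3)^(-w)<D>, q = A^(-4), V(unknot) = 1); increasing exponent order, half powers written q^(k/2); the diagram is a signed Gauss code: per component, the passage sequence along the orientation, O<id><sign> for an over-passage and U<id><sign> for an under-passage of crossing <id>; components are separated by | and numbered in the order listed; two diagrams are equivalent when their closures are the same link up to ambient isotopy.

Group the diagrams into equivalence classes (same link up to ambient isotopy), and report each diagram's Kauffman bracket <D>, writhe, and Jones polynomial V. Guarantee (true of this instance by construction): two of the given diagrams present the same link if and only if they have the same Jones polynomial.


grouping into links: {D1, D2, D3}
V(D1) = q^2 + q^4 - q^5 + q^6 - q^7  (w +4, c 8, <D> = -A^-16 + A^-12 - A^-8 + A^-4 + A^4)
D2 (bracket -A^-10 + A^-6 - A^-2 + A^2 + A^10; 8 crossings at w = +6): V = q^2 + q^4 - q^5 + q^6 - q^7
V(D3) = q^2 + q^4 - q^5 + q^6 - q^7  (w +4, c 10, <D> = -A^-16 + A^-12 - A^-8 + A^-4 + A^4)
key observation: all 3 diagrams share one V(q), hence one class


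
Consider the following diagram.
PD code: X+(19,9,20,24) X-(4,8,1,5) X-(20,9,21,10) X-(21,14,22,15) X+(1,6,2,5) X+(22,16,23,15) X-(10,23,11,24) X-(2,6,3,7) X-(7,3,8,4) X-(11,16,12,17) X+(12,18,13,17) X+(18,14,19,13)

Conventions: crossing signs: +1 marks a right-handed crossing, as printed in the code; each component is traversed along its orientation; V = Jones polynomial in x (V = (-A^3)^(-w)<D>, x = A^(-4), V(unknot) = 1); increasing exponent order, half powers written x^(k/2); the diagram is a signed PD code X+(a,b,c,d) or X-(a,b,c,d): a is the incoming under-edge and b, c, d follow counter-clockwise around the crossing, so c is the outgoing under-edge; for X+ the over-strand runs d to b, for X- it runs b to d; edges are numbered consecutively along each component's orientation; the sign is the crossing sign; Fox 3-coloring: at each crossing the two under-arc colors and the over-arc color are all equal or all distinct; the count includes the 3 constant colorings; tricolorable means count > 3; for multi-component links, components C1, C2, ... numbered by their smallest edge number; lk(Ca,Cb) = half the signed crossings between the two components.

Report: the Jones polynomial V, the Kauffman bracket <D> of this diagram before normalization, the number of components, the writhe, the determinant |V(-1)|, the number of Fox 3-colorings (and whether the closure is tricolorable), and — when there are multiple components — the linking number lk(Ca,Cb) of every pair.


V = x^-3 + x^-2 + x^-1 + 1
<D> = A^-6 + A^-2 + A^2 + A^6 (w = -2)
3 components over 12 crossings, w = -2
lk(C1,C2): -1
lk(C1,C3) = 0
linking number lk(C2,C3) = 0
9 Fox colorings among 3^12, |V(-1)| = 0: tricolorable
why: summing lk over 3 pairs gives -1


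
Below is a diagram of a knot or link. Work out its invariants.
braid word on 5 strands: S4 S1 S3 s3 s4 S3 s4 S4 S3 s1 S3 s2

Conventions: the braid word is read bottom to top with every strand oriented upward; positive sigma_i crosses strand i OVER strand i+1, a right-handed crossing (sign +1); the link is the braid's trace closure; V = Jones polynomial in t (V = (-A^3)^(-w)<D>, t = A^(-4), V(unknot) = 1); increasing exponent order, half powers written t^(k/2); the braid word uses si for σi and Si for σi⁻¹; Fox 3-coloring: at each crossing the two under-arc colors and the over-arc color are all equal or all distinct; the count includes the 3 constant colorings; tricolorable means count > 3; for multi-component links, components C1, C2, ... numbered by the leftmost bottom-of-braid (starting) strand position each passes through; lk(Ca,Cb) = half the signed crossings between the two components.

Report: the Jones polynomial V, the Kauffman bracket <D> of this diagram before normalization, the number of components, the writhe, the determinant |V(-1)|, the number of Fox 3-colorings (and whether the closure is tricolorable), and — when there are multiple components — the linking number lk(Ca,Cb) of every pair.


Jones polynomial: V(t) = -t^-5 - t^-4 + t^-3 + 2t^-2 + 2t^-1 + 1
<D> = A^-6 + 2A^-2 + 2A^2 + A^6 - A^10 - A^14; writhe -2
components 3, writhe -2 (12 crossings)
linking number lk(C1,C2) = 0
lk(C1,C3): 0
lk(C2,C3) = 0
3-colorings: 81 of 3^12, det 0 — tricolorable
note: |V(-1)| = 0: so tricolorable, since 3 divides 0


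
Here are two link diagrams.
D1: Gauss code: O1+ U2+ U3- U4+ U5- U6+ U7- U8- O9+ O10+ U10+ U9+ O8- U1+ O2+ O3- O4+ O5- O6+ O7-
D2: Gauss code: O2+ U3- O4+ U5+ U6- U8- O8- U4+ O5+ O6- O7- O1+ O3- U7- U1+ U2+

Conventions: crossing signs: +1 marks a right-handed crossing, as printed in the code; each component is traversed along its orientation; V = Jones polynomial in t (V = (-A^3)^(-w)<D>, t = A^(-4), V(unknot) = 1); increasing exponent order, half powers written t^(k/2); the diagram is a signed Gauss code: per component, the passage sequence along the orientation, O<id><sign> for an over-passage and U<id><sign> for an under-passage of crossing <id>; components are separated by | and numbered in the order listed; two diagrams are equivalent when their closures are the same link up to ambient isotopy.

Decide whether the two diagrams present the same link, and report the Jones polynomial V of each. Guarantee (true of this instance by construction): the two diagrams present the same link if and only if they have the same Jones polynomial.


equivalent: yes
D1 (bracket A^6; 10 crossings at w = +2): V = 1
V(D2) = 1  [8 crossings, <D> = 1, w = 0]
observation: one V(t) for all 2 diagrams — one class (guaranteed)


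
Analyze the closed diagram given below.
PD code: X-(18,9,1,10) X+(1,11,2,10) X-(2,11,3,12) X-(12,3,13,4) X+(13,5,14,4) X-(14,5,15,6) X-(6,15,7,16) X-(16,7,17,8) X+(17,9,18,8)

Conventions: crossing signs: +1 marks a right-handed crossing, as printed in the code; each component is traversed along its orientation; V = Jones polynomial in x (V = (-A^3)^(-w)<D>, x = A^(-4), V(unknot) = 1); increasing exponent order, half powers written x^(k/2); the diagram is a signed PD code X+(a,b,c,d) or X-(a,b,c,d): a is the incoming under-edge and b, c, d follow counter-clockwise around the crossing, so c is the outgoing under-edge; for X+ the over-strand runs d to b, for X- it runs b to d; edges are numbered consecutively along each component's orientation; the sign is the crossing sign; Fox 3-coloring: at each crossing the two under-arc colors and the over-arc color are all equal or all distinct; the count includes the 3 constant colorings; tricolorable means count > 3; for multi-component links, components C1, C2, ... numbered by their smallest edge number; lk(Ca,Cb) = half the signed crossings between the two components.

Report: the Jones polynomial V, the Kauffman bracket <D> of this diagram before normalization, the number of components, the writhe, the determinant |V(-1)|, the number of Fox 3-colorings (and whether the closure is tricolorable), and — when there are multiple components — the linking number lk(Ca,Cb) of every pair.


V = -x^-4 + x^-3 + x^-1
<D> = -A^-5 - A^3 + A^7 (w = -3)
1 component over 9 crossings, w = -3
9 Fox colorings among 3^9, |V(-1)| = 3: tricolorable
why: V spans 3 powers of x: at least 3 crossings in any diagram


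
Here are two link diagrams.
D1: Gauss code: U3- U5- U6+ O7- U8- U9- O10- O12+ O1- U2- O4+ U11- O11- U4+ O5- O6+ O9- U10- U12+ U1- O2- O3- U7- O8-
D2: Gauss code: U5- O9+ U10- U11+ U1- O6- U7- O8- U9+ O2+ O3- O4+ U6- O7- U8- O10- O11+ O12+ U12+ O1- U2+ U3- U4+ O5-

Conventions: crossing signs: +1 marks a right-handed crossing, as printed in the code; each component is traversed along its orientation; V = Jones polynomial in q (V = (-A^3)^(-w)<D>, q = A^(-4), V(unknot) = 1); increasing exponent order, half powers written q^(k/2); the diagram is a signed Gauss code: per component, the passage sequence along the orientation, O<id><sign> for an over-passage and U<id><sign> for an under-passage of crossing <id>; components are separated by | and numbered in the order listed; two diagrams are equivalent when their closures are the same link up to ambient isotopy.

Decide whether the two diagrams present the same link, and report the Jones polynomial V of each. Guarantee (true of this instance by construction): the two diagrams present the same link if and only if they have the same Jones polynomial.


same link: no
V(D1) = q^-8 - 2q^-7 + q^-6 - 2q^-5 + 2q^-4 + q^-2  [12 crossings, <D> = A^-10 + 2A^-2 - 2A^2 + A^6 - 2A^10 + A^14, w = -6]
D2 (bracket A^-10 - A^-6 + 2A^-2 - 2A^2 + 2A^6 - 2A^10 + A^14; 12 crossings at w = -2): V = q^-5 - 2q^-4 + 2q^-3 - 2q^-2 + 2q^-1 - 1 + q
note: 2 classes among 2 diagrams; unequal V(q) rules out equality


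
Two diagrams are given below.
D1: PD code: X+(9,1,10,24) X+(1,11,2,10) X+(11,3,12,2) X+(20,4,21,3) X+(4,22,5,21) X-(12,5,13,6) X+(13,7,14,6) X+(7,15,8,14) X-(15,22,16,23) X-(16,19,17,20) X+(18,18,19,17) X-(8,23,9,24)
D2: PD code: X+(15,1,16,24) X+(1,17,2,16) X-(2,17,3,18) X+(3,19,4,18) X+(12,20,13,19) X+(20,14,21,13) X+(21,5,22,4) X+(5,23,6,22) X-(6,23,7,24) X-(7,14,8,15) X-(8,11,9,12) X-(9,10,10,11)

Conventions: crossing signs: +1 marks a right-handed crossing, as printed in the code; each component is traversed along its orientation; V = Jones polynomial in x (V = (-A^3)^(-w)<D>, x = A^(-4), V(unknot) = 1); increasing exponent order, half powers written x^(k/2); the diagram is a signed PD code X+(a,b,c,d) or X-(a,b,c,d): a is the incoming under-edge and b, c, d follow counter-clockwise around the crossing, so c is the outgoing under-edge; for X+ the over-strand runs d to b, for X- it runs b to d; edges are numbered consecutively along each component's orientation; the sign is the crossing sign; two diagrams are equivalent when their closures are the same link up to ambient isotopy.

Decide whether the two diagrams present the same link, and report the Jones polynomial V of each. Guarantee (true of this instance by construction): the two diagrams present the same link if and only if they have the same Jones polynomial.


same link: yes
V(D1) = x - x^2 + 2x^3 - x^4 + x^5 - x^6  [12 crossings, <D> = -A^-12 + A^-8 - A^-4 + 2 - A^4 + A^8, w = +4]
D2 (bracket -A^-18 + A^-14 - A^-10 + 2A^-6 - A^-2 + A^2; 12 crossings at w = +2): V = x - x^2 + 2x^3 - x^4 + x^5 - x^6
note: Reidemeister moves carry D1 (12 crossings) to D2 (12)
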